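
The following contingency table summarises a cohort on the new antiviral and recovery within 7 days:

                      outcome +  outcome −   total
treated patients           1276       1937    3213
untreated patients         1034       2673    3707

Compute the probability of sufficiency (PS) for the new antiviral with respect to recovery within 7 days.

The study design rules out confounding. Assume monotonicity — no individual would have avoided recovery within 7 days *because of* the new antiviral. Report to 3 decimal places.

PS ≈ 0.164

p₁ = P(outcome | exposed) = 1276/3213 = 0.39714
p₀ = P(outcome | unexposed) = 1034/3707 = 0.27893
Under exogeneity and monotonicity, PS = (p₁ − p₀)/(1 − p₀).
PS = (0.39714 − 0.27893) / 0.72107 ≈ 0.1639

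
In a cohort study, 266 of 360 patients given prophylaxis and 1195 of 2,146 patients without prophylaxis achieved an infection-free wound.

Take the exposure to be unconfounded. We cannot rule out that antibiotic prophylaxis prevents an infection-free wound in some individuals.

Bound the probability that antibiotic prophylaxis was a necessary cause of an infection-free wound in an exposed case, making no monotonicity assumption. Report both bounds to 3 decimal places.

0.246 ≤ PN ≤ 0.600

p₁ = P(outcome | exposed) = 266/360 = 0.73889
p₀ = P(outcome | unexposed) = 1195/2146 = 0.55685
Under exogeneity alone the bounds on PN are max{0,(p₁−p₀)/p₁} ≤ PN ≤ min{1,(1−p₀)/p₁}.
  lower = (p₁ − p₀)/p₁ = 0.18204 / 0.73889 ≈ 0.2464
  upper = min{1, (1 − p₀)/p₁} = 0.44315 / 0.73889 ≈ 0.5998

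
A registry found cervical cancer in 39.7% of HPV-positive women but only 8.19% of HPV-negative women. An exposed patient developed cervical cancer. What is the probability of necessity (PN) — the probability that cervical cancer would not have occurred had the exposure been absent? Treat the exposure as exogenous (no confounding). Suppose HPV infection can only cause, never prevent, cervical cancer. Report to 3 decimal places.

p₁ = 0.397, p₀ = 0.0819.
Under exogeneity and monotonicity, PN = (p₁ − p₀) / p₁.
PN = (0.397 − 0.0819) / 0.397 = 0.3151 / 0.397 ≈ 0.7937

PN ≈ 0.794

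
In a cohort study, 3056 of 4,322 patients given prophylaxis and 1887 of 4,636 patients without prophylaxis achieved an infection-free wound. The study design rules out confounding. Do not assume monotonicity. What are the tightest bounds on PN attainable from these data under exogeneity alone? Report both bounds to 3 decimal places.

0.424 ≤ PN ≤ 0.839

p₁ = P(outcome | exposed) = 3056/4322 = 0.70708
p₀ = P(outcome | unexposed) = 1887/4636 = 0.40703
Under exogeneity alone the bounds on PN are max{0,(p₁−p₀)/p₁} ≤ PN ≤ min{1,(1−p₀)/p₁}.
  lower = (p₁ − p₀)/p₁ = 0.30005 / 0.70708 ≈ 0.4243
  upper = min{1, (1 − p₀)/p₁} = 0.59297 / 0.70708 ≈ 0.8386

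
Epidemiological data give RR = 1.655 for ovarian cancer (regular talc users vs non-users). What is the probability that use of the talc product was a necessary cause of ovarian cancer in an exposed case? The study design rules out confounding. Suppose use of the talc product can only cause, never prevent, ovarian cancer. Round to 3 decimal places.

Under exogeneity and monotonicity, PN = (RR − 1) / RR = 1 − 1/RR.
PN = (1.655 − 1) / 1.655 = 0.655 / 1.655 ≈ 0.3958

PN ≈ 0.396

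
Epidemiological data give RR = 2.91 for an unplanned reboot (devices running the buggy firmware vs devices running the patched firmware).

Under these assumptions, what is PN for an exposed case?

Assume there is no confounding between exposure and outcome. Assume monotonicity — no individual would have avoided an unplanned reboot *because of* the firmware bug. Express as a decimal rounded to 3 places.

PN ≈ 0.656

Under exogeneity and monotonicity, PN = (RR − 1) / RR = 1 − 1/RR.
PN = (2.91 − 1) / 2.91 = 1.91 / 2.91 ≈ 0.6564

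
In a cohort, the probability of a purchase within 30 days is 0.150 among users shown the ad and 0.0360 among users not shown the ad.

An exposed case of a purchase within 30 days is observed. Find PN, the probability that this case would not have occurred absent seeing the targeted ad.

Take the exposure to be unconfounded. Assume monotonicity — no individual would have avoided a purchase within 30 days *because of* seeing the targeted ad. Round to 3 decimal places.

PN ≈ 0.760

Let p₁ = 0.15, p₀ = 0.036.
Under exogeneity and monotonicity, PN = (p₁ − p₀) / p₁.
PN = (0.15 − 0.036) / 0.15 = 0.114 / 0.15 ≈ 0.7600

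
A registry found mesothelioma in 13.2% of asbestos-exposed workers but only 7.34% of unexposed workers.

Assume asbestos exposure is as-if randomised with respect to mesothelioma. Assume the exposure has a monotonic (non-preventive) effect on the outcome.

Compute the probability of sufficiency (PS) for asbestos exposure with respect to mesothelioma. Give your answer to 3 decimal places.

PS ≈ 0.063

p₁ = 0.132, p₀ = 0.0734.
Under exogeneity and monotonicity, PS = (p₁ − p₀) / (1 − p₀).
PS = (0.132 − 0.0734) / (1 − 0.0734) = 0.0586 / 0.9266 ≈ 0.0632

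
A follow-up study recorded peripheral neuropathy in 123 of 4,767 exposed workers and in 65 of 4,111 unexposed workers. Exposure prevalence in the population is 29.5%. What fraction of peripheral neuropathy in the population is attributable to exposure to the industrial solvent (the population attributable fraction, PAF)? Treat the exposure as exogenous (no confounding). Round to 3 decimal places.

p₁ = P(outcome | exposed) = 123/4767 = 0.025802
p₀ = P(outcome | unexposed) = 65/4111 = 0.015811
Overall risk P(Y=1) = π·p₁ + (1−π)·p₀ = 0.295×0.025802 + 0.705×0.015811 = 0.018759.
Under exogeneity, PAF = [P(Y=1) − p₀] / P(Y=1).
PAF = (0.018759 − 0.015811) / 0.018759 ≈ 0.1571

PAF ≈ 0.157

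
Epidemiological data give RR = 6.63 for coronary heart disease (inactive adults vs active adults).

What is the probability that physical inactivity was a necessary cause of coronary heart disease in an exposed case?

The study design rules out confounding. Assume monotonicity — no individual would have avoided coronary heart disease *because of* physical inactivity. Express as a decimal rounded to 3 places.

PN ≈ 0.849

Under exogeneity and monotonicity, PN = (RR − 1) / RR = 1 − 1/RR.
PN = (6.63 − 1) / 6.63 = 5.63 / 6.63 ≈ 0.8492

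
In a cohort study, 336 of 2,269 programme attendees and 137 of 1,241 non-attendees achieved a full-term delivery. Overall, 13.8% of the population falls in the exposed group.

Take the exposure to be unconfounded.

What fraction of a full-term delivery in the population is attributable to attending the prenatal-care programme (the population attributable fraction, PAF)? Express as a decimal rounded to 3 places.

PAF ≈ 0.045

p₁ = P(outcome | exposed) = 336/2269 = 0.14808
p₀ = P(outcome | unexposed) = 137/1241 = 0.11039
Overall risk P(Y=1) = π·p₁ + (1−π)·p₀ = 0.138×0.14808 + 0.862×0.11039 = 0.1156.
Under exogeneity, PAF = [P(Y=1) − p₀] / P(Y=1).
PAF = (0.1156 − 0.11039) / 0.1156 ≈ 0.0450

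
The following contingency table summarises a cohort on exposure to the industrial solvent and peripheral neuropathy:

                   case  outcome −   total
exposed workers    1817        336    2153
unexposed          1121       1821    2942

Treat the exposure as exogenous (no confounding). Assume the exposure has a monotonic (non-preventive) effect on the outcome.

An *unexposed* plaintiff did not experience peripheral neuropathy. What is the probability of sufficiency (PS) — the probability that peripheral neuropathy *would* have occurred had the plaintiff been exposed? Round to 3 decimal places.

PS ≈ 0.748

p₁ = P(outcome | exposed) = 1817/2153 = 0.84394
p₀ = P(outcome | unexposed) = 1121/2942 = 0.38103
Under exogeneity and monotonicity, PS = (p₁ − p₀) / (1 − p₀).
PS = (0.84394 − 0.38103) / (1 − 0.38103) = 0.46291 / 0.61897 ≈ 0.7479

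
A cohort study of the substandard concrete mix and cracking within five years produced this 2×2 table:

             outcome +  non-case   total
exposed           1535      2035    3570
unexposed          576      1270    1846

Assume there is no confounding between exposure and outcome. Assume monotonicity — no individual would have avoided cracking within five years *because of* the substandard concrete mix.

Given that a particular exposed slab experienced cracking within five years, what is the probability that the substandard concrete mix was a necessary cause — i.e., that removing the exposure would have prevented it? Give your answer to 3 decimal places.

PN ≈ 0.274

p₁ = P(outcome | exposed) = 1535/3570 = 0.42997
p₀ = P(outcome | unexposed) = 576/1846 = 0.31203
Under exogeneity and monotonicity, PN = (p₁ − p₀)/p₁.
PN = (0.42997 − 0.31203) / 0.42997 ≈ 0.2743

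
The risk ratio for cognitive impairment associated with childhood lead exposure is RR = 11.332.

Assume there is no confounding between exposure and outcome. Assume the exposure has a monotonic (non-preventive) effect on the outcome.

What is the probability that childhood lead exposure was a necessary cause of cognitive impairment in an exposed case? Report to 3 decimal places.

PN ≈ 0.912

Under exogeneity and monotonicity, PN = (RR − 1) / RR = 1 − 1/RR.
PN = (11.332 − 1) / 11.332 = 10.33 / 11.332 ≈ 0.9118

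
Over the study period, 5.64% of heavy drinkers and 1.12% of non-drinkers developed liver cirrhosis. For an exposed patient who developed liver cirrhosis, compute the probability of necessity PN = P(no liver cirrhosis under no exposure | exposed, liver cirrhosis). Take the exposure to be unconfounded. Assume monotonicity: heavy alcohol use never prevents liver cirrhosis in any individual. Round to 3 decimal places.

p₁ = 0.0564, p₀ = 0.0112.
Under exogeneity and monotonicity, PN = (p₁ − p₀) / p₁.
PN = (0.0564 − 0.0112) / 0.0564 = 0.0452 / 0.0564 ≈ 0.8014

PN ≈ 0.801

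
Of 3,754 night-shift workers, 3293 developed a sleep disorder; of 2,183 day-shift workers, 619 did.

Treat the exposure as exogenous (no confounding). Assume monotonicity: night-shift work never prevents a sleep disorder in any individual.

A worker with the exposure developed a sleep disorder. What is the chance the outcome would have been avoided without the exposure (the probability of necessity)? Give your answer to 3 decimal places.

p₁ = P(outcome | exposed) = 3293/3754 = 0.8772
p₀ = P(outcome | unexposed) = 619/2183 = 0.28355
Under exogeneity and monotonicity, PN = (p₁ − p₀) / p₁.
PN = (0.8772 − 0.28355) / 0.8772 = 0.59364 / 0.8772 ≈ 0.6767

PN ≈ 0.677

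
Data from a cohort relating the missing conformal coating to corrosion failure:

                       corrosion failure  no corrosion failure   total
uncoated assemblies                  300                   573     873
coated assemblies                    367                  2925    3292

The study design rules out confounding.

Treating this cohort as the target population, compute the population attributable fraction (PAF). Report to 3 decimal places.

PAF ≈ 0.304

p₁ = P(outcome | exposed) = 300/873 = 0.34364
p₀ = P(outcome | unexposed) = 367/3292 = 0.11148
Exposure prevalence π = 873/4165 = 0.2096; overall risk P(Y=1) = 0.16014.
Under exogeneity, PAF = [P(Y=1) − p₀]/P(Y=1).
PAF = (0.16014 − 0.11148) / 0.16014 ≈ 0.3039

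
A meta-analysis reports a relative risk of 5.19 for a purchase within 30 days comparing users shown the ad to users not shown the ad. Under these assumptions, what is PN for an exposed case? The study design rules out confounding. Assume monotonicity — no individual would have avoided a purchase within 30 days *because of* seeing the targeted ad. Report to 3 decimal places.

PN ≈ 0.807

Under exogeneity and monotonicity, PN = (RR − 1) / RR = 1 − 1/RR.
PN = (5.19 − 1) / 5.19 = 4.19 / 5.19 ≈ 0.8073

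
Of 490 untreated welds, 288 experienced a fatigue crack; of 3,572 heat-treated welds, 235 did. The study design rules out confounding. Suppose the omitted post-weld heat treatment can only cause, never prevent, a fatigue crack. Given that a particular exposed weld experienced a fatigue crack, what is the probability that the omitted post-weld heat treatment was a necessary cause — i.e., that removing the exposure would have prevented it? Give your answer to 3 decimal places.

p₁ = P(outcome | exposed) = 288/490 = 0.58776
p₀ = P(outcome | unexposed) = 235/3572 = 0.065789
Under exogeneity and monotonicity, PN = (p₁ − p₀) / p₁.
PN = (0.58776 − 0.065789) / 0.58776 = 0.52197 / 0.58776 ≈ 0.8881

PN ≈ 0.888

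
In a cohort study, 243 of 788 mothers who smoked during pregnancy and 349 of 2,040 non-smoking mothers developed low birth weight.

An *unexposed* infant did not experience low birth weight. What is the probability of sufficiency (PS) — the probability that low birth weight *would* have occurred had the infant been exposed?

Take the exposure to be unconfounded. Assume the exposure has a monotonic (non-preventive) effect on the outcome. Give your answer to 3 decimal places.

PS ≈ 0.166

p₁ = P(outcome | exposed) = 243/788 = 0.30838
p₀ = P(outcome | unexposed) = 349/2040 = 0.17108
Under exogeneity and monotonicity, PS = (p₁ − p₀) / (1 − p₀).
PS = (0.30838 − 0.17108) / (1 − 0.17108) = 0.1373 / 0.82892 ≈ 0.1656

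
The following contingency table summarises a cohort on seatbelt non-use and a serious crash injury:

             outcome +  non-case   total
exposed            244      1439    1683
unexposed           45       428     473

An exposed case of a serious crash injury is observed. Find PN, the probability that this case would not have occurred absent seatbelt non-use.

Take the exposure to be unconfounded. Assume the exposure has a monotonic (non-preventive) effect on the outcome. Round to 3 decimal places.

PN ≈ 0.344

p₁ = P(outcome | exposed) = 244/1683 = 0.14498
p₀ = P(outcome | unexposed) = 45/473 = 0.095137
Under exogeneity and monotonicity, PN = (p₁ − p₀) / p₁.
PN = (0.14498 − 0.095137) / 0.14498 = 0.049842 / 0.14498 ≈ 0.3438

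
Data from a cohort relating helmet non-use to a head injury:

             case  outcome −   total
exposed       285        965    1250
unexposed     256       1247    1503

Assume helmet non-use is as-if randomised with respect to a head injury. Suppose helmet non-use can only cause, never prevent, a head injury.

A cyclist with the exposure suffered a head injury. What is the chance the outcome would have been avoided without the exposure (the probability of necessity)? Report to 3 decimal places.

PN ≈ 0.253

p₁ = P(outcome | exposed) = 285/1250 = 0.228
p₀ = P(outcome | unexposed) = 256/1503 = 0.17033
Under exogeneity and monotonicity, PN = (p₁ − p₀)/p₁.
PN = (0.228 − 0.17033) / 0.228 ≈ 0.2530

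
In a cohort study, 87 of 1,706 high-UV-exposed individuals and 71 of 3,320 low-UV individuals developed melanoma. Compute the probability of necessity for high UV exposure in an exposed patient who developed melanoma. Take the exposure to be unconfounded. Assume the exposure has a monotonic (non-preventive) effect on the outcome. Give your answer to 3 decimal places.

p₁ = P(outcome | exposed) = 87/1706 = 0.050996
p₀ = P(outcome | unexposed) = 71/3320 = 0.021386
Under exogeneity and monotonicity, PN = (p₁ − p₀) / p₁.
PN = (0.050996 − 0.021386) / 0.050996 = 0.029611 / 0.050996 ≈ 0.5806

PN ≈ 0.581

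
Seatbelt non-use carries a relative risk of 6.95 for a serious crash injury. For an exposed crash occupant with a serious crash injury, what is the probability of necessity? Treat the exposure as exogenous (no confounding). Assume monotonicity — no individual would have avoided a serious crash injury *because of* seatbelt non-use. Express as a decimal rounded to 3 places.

Under exogeneity and monotonicity, PN = (RR − 1) / RR = 1 − 1/RR.
PN = (6.95 − 1) / 6.95 = 5.95 / 6.95 ≈ 0.8561

PN ≈ 0.856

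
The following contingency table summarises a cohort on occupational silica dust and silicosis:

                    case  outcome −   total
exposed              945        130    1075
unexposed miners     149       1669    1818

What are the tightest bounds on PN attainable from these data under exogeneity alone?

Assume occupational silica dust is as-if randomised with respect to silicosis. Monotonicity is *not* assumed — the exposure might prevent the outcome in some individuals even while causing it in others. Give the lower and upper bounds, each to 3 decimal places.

0.907 ≤ PN ≤ 1.000

p₁ = P(outcome | exposed) = 945/1075 = 0.87907
p₀ = P(outcome | unexposed) = 149/1818 = 0.081958
Under exogeneity alone the bounds on PN are max{0,(p₁−p₀)/p₁} ≤ PN ≤ min{1,(1−p₀)/p₁}.
  lower = (p₁ − p₀)/p₁ = 0.79711 / 0.87907 ≈ 0.9068
  upper = min{1, (1 − p₀)/p₁} = 0.91804 / 0.87907 ≈ 1.0443 → capped at 1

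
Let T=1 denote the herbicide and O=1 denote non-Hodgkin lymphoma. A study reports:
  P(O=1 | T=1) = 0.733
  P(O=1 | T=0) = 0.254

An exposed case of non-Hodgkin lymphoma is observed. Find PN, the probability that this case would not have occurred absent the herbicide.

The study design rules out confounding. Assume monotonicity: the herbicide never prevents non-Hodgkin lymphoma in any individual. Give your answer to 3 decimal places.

PN ≈ 0.653

Let p₁ = 0.733, p₀ = 0.254.
Under exogeneity and monotonicity, PN = (p₁ − p₀) / p₁.
PN = (0.733 − 0.254) / 0.733 = 0.479 / 0.733 ≈ 0.6535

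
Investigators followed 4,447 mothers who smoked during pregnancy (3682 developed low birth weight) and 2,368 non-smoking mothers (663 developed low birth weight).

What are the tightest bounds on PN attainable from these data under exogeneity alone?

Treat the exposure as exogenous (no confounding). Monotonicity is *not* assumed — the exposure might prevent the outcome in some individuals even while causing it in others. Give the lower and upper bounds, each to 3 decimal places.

0.662 ≤ PN ≤ 0.870

p₁ = P(outcome | exposed) = 3682/4447 = 0.82797
p₀ = P(outcome | unexposed) = 663/2368 = 0.27998
Under exogeneity alone the bounds on PN are max{0,(p₁−p₀)/p₁} ≤ PN ≤ min{1,(1−p₀)/p₁}.
  lower = (p₁ − p₀)/p₁ = 0.54799 / 0.82797 ≈ 0.6618
  upper = min{1, (1 − p₀)/p₁} = 0.72002 / 0.82797 ≈ 0.8696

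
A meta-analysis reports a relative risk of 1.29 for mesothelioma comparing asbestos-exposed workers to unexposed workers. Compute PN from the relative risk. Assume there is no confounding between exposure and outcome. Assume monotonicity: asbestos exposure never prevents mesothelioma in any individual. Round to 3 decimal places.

Under exogeneity and monotonicity, PN = (RR − 1) / RR = 1 − 1/RR.
PN = (1.29 − 1) / 1.29 = 0.29 / 1.29 ≈ 0.2248

PN ≈ 0.225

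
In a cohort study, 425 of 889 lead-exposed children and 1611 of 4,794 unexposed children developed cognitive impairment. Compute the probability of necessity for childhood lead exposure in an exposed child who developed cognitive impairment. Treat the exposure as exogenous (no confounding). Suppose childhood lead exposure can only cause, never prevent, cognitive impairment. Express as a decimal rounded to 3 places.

p₁ = P(outcome | exposed) = 425/889 = 0.47807
p₀ = P(outcome | unexposed) = 1611/4794 = 0.33605
Under exogeneity and monotonicity, PN = (p₁ − p₀) / p₁.
PN = (0.47807 − 0.33605) / 0.47807 = 0.14202 / 0.47807 ≈ 0.2971

PN ≈ 0.297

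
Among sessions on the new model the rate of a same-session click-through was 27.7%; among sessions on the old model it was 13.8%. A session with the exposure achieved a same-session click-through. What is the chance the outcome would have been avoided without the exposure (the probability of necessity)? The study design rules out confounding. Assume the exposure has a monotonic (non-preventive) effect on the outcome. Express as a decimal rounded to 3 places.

PN ≈ 0.502

p₁ = 0.277, p₀ = 0.138.
Under exogeneity and monotonicity, PN = (p₁ − p₀) / p₁.
PN = (0.277 − 0.138) / 0.277 = 0.139 / 0.277 ≈ 0.5018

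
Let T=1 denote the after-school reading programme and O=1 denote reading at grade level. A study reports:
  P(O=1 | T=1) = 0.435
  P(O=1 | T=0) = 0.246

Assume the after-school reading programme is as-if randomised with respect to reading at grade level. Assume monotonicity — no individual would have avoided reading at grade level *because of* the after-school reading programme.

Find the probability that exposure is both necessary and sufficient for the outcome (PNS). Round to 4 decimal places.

PNS ≈ 0.1890

Let p₁ = 0.435, p₀ = 0.246.
Under exogeneity and monotonicity, PNS = p₁ − p₀.
PNS = 0.435 − 0.246 = 0.189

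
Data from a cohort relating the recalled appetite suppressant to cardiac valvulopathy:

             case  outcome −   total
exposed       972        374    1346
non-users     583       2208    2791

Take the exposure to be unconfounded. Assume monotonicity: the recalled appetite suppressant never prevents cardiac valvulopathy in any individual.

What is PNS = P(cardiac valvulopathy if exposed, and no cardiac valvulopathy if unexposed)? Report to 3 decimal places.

PNS ≈ 0.513

p₁ = P(outcome | exposed) = 972/1346 = 0.72214
p₀ = P(outcome | unexposed) = 583/2791 = 0.20889
Under exogeneity and monotonicity, PNS = p₁ − p₀.
PNS = 0.72214 − 0.20889 = 0.51325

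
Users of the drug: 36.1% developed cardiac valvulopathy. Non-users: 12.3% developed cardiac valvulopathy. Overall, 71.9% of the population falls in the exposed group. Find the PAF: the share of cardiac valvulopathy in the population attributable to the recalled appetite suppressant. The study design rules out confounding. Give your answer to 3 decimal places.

PAF ≈ 0.582

p₁ = 0.361, p₀ = 0.123.
Overall risk P(Y=1) = π·p₁ + (1−π)·p₀ = 0.719×0.361 + 0.281×0.123 = 0.29412.
Under exogeneity, PAF = [P(Y=1) − p₀] / P(Y=1).
PAF = (0.29412 − 0.123) / 0.29412 ≈ 0.5818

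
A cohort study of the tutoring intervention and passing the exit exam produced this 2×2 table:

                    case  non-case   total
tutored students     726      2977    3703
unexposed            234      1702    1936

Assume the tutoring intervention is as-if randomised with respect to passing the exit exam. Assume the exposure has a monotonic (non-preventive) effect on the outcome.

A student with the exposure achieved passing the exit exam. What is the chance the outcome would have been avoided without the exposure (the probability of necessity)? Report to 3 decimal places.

p₁ = P(outcome | exposed) = 726/3703 = 0.19606
p₀ = P(outcome | unexposed) = 234/1936 = 0.12087
Under exogeneity and monotonicity, PN = (p₁ − p₀) / p₁.
PN = (0.19606 − 0.12087) / 0.19606 = 0.075189 / 0.19606 ≈ 0.3835

PN ≈ 0.384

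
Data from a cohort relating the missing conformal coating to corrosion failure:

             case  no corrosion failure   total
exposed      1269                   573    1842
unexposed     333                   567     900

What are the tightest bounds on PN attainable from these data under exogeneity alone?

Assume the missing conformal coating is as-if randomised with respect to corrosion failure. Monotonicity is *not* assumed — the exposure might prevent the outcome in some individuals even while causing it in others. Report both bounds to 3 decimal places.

0.463 ≤ PN ≤ 0.914

p₁ = P(outcome | exposed) = 1269/1842 = 0.68893
p₀ = P(outcome | unexposed) = 333/900 = 0.37
Under exogeneity alone the bounds on PN are max{0,(p₁−p₀)/p₁} ≤ PN ≤ min{1,(1−p₀)/p₁}.
  lower = (p₁ − p₀)/p₁ = 0.31893 / 0.68893 ≈ 0.4629
  upper = min{1, (1 − p₀)/p₁} = 0.63 / 0.68893 ≈ 0.9145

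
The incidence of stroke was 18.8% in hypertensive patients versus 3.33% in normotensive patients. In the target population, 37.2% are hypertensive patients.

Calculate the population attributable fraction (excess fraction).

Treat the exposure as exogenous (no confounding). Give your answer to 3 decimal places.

PAF ≈ 0.633

p₁ = 0.188, p₀ = 0.0333.
Overall risk P(Y=1) = π·p₁ + (1−π)·p₀ = 0.372×0.188 + 0.628×0.0333 = 0.090848.
Under exogeneity, PAF = [P(Y=1) − p₀] / P(Y=1).
PAF = (0.090848 − 0.0333) / 0.090848 ≈ 0.6335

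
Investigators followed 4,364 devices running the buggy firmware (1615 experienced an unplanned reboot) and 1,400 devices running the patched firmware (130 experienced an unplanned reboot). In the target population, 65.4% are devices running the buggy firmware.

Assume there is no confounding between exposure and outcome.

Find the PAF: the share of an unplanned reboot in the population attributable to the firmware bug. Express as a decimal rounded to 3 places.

PAF ≈ 0.661

p₁ = P(outcome | exposed) = 1615/4364 = 0.37007
p₀ = P(outcome | unexposed) = 130/1400 = 0.092857
Overall risk P(Y=1) = π·p₁ + (1−π)·p₀ = 0.654×0.37007 + 0.346×0.092857 = 0.27416.
Under exogeneity, PAF = [P(Y=1) − p₀] / P(Y=1).
PAF = (0.27416 − 0.092857) / 0.27416 ≈ 0.6613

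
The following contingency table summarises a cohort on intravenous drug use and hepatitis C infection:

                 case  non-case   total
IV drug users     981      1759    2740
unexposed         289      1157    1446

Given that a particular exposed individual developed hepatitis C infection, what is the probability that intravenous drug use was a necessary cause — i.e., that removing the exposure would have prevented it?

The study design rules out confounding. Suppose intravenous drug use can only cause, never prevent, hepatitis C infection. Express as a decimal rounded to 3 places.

p₁ = P(outcome | exposed) = 981/2740 = 0.35803
p₀ = P(outcome | unexposed) = 289/1446 = 0.19986
Under exogeneity and monotonicity, PN = (p₁ − p₀)/p₁.
PN = (0.35803 − 0.19986) / 0.35803 ≈ 0.4418

PN ≈ 0.442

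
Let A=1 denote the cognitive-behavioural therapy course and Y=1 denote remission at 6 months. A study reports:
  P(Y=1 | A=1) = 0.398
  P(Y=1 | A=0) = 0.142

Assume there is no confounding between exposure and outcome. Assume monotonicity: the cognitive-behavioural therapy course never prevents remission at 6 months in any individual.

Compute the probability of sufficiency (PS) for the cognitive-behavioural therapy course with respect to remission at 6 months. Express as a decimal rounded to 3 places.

Let p₁ = 0.398, p₀ = 0.142.
Under exogeneity and monotonicity, PS = (p₁ − p₀) / (1 − p₀).
PS = (0.398 − 0.142) / (1 − 0.142) = 0.256 / 0.858 ≈ 0.2984

PS ≈ 0.298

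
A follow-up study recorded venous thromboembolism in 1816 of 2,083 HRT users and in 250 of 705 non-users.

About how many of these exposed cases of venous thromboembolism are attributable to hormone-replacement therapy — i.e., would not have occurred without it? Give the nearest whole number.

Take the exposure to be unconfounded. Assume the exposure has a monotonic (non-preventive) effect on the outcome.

about 1077 cases

p₁ = P(outcome | exposed) = 1816/2083 = 0.87182
p₀ = P(outcome | unexposed) = 250/705 = 0.35461
PN = (p₁ − p₀)/p₁ = (0.87182 − 0.35461) / 0.87182 ≈ 0.59325.
Attributable cases ≈ PN × (exposed cases) = 0.59325 × 1816 ≈ 1077.35.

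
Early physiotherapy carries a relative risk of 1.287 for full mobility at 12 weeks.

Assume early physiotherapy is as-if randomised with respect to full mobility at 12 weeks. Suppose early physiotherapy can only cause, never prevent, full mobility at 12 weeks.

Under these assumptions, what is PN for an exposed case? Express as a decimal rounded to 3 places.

PN ≈ 0.223

Under exogeneity and monotonicity, PN = (RR − 1) / RR = 1 − 1/RR.
PN = (1.287 − 1) / 1.287 = 0.287 / 1.287 ≈ 0.2230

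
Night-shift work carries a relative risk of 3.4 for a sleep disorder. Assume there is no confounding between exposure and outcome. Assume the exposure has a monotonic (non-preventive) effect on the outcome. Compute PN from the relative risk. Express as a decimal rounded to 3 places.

Under exogeneity and monotonicity, PN = (RR − 1) / RR = 1 − 1/RR.
PN = (3.4 − 1) / 3.4 = 2.4 / 3.4 ≈ 0.7059

PN ≈ 0.706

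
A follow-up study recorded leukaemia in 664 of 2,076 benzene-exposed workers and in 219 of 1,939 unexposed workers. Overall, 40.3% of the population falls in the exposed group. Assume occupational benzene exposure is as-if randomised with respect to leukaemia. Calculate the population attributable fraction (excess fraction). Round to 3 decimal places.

p₁ = P(outcome | exposed) = 664/2076 = 0.31985
p₀ = P(outcome | unexposed) = 219/1939 = 0.11294
Overall risk P(Y=1) = π·p₁ + (1−π)·p₀ = 0.403×0.31985 + 0.597×0.11294 = 0.19633.
Under exogeneity, PAF = [P(Y=1) − p₀] / P(Y=1).
PAF = (0.19633 − 0.11294) / 0.19633 ≈ 0.4247

PAF ≈ 0.425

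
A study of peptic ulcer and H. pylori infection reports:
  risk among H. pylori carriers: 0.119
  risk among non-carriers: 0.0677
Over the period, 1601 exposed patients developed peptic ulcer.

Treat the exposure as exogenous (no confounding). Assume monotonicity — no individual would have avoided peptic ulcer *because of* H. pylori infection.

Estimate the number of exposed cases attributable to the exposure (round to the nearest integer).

about 690 cases

Let p₁ = 0.119, p₀ = 0.0677.
PN = (p₁ − p₀)/p₁ = (0.119 − 0.0677) / 0.119 ≈ 0.43109.
Attributable cases ≈ PN × (exposed cases) = 0.43109 × 1601 ≈ 690.18.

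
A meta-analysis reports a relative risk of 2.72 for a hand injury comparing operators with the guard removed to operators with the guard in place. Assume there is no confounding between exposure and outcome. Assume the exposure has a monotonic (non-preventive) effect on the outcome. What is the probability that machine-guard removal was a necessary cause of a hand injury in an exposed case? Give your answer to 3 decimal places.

Under exogeneity and monotonicity, PN = (RR − 1) / RR = 1 − 1/RR.
PN = (2.72 − 1) / 2.72 = 1.72 / 2.72 ≈ 0.6324

PN ≈ 0.632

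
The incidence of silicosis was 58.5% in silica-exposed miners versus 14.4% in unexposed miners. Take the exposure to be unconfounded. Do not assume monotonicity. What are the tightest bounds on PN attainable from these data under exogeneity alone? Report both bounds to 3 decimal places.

0.754 ≤ PN ≤ 1.000

p₁ = 0.585, p₀ = 0.144.
Under exogeneity alone the bounds on PN are max{0,(p₁−p₀)/p₁} ≤ PN ≤ min{1,(1−p₀)/p₁}.
  lower = (p₁ − p₀)/p₁ = 0.441 / 0.585 ≈ 0.7538
  upper = min{1, (1 − p₀)/p₁} = 0.856 / 0.585 ≈ 1.4632 → capped at 1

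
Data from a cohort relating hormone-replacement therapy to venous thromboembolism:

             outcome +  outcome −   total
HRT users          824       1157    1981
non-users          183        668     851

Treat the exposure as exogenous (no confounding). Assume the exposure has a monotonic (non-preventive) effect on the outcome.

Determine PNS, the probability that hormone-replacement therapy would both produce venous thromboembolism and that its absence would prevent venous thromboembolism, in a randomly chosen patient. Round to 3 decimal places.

p₁ = P(outcome | exposed) = 824/1981 = 0.41595
p₀ = P(outcome | unexposed) = 183/851 = 0.21504
Under exogeneity and monotonicity, PNS = p₁ − p₀.
PNS = 0.41595 − 0.21504 = 0.20091

PNS ≈ 0.201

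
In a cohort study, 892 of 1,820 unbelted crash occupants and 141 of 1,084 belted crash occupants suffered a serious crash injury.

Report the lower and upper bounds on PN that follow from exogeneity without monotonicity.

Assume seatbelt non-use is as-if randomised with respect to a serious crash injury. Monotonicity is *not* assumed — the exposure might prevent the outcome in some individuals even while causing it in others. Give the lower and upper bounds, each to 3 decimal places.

p₁ = P(outcome | exposed) = 892/1820 = 0.49011
p₀ = P(outcome | unexposed) = 141/1084 = 0.13007
Under exogeneity alone the bounds on PN are max{0,(p₁−p₀)/p₁} ≤ PN ≤ min{1,(1−p₀)/p₁}.
  lower = (p₁ − p₀)/p₁ = 0.36004 / 0.49011 ≈ 0.7346
  upper = min{1, (1 − p₀)/p₁} = 0.86993 / 0.49011 ≈ 1.7750 → capped at 1

0.735 ≤ PN ≤ 1.000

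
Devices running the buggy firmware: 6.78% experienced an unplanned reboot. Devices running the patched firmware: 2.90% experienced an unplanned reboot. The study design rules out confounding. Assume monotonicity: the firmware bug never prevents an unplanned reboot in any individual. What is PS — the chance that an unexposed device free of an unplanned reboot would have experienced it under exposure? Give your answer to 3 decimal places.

p₁ = 0.0678, p₀ = 0.029.
Under exogeneity and monotonicity, PS = (p₁ − p₀) / (1 − p₀).
PS = (0.0678 − 0.029) / (1 − 0.029) = 0.0388 / 0.971 ≈ 0.0400

PS ≈ 0.040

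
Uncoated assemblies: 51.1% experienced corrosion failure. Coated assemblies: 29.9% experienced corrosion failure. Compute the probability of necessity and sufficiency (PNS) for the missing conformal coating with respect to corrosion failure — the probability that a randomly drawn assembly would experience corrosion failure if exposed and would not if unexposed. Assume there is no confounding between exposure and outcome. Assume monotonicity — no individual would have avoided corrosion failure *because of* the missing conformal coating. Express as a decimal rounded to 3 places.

p₁ = 0.511, p₀ = 0.299.
Under exogeneity and monotonicity, PNS = p₁ − p₀.
PNS = 0.511 − 0.299 = 0.212

PNS ≈ 0.212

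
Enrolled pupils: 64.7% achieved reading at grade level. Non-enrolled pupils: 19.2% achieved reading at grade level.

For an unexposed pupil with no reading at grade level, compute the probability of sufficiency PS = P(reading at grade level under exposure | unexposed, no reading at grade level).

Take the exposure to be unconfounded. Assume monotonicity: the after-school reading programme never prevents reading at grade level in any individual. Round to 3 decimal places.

PS ≈ 0.563

p₁ = 0.647, p₀ = 0.192.
Under exogeneity and monotonicity, PS = (p₁ − p₀) / (1 − p₀).
PS = (0.647 − 0.192) / (1 − 0.192) = 0.455 / 0.808 ≈ 0.5631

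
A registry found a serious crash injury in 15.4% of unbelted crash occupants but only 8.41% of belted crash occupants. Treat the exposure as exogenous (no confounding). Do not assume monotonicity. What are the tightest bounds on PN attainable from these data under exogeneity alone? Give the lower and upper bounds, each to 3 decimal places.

p₁ = 0.154, p₀ = 0.0841.
Under exogeneity alone the bounds on PN are max{0,(p₁−p₀)/p₁} ≤ PN ≤ min{1,(1−p₀)/p₁}.
  lower = (p₁ − p₀)/p₁ = 0.0699 / 0.154 ≈ 0.4539
  upper = min{1, (1 − p₀)/p₁} = 0.9159 / 0.154 ≈ 5.9474 → capped at 1

0.454 ≤ PN ≤ 1.000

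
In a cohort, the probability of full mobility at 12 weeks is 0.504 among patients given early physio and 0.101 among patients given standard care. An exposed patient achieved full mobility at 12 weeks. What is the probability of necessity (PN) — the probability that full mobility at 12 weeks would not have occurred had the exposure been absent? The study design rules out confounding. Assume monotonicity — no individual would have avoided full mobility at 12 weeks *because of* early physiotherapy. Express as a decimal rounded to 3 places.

Let p₁ = 0.504, p₀ = 0.101.
Under exogeneity and monotonicity, PN = (p₁ − p₀) / p₁.
PN = (0.504 − 0.101) / 0.504 = 0.403 / 0.504 ≈ 0.7996

PN ≈ 0.800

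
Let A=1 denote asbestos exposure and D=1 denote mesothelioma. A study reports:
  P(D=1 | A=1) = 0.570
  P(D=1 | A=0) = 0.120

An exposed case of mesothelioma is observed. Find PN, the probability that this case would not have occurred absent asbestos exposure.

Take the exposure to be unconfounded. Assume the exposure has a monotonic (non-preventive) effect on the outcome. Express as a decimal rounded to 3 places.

PN ≈ 0.789

Let p₁ = 0.57, p₀ = 0.12.
Under exogeneity and monotonicity, PN = (p₁ − p₀) / p₁.
PN = (0.57 − 0.12) / 0.57 = 0.45 / 0.57 ≈ 0.7895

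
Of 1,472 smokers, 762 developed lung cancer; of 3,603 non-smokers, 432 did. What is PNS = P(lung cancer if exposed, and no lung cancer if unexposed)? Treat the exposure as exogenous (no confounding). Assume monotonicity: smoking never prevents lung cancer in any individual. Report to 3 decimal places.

PNS ≈ 0.398

p₁ = P(outcome | exposed) = 762/1472 = 0.51766
p₀ = P(outcome | unexposed) = 432/3603 = 0.1199
Under exogeneity and monotonicity, PNS = p₁ − p₀.
PNS = 0.51766 − 0.1199 = 0.39776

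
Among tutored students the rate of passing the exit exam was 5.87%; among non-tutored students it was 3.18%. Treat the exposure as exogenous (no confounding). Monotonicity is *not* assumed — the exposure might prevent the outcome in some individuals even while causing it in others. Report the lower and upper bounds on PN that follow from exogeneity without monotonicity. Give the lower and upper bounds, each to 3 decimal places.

0.458 ≤ PN ≤ 1.000

p₁ = 0.0587, p₀ = 0.0318.
Under exogeneity alone the bounds on PN are max{0,(p₁−p₀)/p₁} ≤ PN ≤ min{1,(1−p₀)/p₁}.
  lower = (p₁ − p₀)/p₁ = 0.0269 / 0.0587 ≈ 0.4583
  upper = min{1, (1 − p₀)/p₁} = 0.9682 / 0.0587 ≈ 16.4940 → capped at 1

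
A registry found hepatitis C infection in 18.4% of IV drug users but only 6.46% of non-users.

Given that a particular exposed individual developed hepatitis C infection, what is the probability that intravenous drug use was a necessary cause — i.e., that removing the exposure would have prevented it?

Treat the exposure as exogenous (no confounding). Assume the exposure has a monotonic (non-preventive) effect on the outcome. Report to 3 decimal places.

PN ≈ 0.649

p₁ = 0.184, p₀ = 0.0646.
Under exogeneity and monotonicity, PN = (p₁ − p₀) / p₁.
PN = (0.184 − 0.0646) / 0.184 = 0.1194 / 0.184 ≈ 0.6489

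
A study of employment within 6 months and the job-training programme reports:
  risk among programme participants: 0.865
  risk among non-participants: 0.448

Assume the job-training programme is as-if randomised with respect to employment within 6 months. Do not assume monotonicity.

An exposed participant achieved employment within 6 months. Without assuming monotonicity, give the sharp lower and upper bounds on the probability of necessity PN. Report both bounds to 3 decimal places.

0.482 ≤ PN ≤ 0.638

Let p₁ = 0.865, p₀ = 0.448.
Under exogeneity alone the bounds on PN are max{0,(p₁−p₀)/p₁} ≤ PN ≤ min{1,(1−p₀)/p₁}.
  lower = (p₁ − p₀)/p₁ = 0.417 / 0.865 ≈ 0.4821
  upper = min{1, (1 − p₀)/p₁} = 0.552 / 0.865 ≈ 0.6382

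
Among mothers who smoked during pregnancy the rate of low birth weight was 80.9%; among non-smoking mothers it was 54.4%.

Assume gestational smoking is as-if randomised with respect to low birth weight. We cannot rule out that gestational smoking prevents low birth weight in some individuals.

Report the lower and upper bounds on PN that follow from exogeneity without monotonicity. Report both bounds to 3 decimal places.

0.328 ≤ PN ≤ 0.564

p₁ = 0.809, p₀ = 0.544.
Under exogeneity alone the bounds on PN are max{0,(p₁−p₀)/p₁} ≤ PN ≤ min{1,(1−p₀)/p₁}.
  lower = (p₁ − p₀)/p₁ = 0.265 / 0.809 ≈ 0.3276
  upper = min{1, (1 − p₀)/p₁} = 0.456 / 0.809 ≈ 0.5637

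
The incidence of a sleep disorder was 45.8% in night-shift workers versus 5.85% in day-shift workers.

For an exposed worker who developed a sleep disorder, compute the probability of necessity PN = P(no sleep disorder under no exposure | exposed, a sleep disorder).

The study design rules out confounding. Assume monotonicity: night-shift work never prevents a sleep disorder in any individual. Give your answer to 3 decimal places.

PN ≈ 0.872

p₁ = 0.458, p₀ = 0.0585.
Under exogeneity and monotonicity, PN = (p₁ − p₀) / p₁.
PN = (0.458 − 0.0585) / 0.458 = 0.3995 / 0.458 ≈ 0.8723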